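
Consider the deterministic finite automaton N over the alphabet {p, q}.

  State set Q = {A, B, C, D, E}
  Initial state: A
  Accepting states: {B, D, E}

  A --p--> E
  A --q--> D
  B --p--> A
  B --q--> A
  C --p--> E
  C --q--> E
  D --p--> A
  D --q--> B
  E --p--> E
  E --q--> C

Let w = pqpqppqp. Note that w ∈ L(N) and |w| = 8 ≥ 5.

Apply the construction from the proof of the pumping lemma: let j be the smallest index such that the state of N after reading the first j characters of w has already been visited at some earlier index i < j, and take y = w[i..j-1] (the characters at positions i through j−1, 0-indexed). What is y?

Run of N on w = p q p q p p q p:
  step 0: A  (start)
  step 1: E  (read p: A→E)
  step 2: C  (read q: E→C)
  step 3: E  (read p: C→E)   ← first repeat (E seen earlier)
  step 4: C  (read q: E→C)
  step 5: E  (read p: C→E)
  step 6: E  (read p: E→E)
  step 7: C  (read q: E→C)
  step 8: E  (read p: C→E)

So i = 1, j = 3, giving x = w[0:1] = p, y = w[1:3] = qp, z = w[3:8] = qppqp.
Check: |xy| = 3 ≤ 5 and |y| = 2 ≥ 1. Reading y takes N from E back to E, so every xyⁱz is accepted.
With |Q| = 5, pigeonhole forces a state repeat no later than step 5; the substring read between the first and second visits to that state can be pumped.

qp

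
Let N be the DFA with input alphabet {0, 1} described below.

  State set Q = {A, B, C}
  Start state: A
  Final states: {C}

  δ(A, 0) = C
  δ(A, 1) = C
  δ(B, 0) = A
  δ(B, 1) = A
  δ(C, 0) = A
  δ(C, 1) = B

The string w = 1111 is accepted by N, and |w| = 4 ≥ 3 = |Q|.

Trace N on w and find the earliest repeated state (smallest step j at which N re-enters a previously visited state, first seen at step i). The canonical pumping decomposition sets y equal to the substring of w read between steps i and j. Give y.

State sequence: A -1-> C -1-> B -1-> A -1-> C
First repeat at step 3: A was already visited.

So i = 0, j = 3, giving x = w[0:0] = ε, y = w[0:3] = 111, z = w[3:4] = 1.
Check: |xy| = 3 ≤ 3 and |y| = 3 ≥ 1. Reading y takes N from A back to A, so every xyⁱz is accepted.
The DFA has 3 states, so the proof of the pumping lemma guarantees a repeated state among the first 3+1 visited; the segment between the two visits is the pumpable y.

111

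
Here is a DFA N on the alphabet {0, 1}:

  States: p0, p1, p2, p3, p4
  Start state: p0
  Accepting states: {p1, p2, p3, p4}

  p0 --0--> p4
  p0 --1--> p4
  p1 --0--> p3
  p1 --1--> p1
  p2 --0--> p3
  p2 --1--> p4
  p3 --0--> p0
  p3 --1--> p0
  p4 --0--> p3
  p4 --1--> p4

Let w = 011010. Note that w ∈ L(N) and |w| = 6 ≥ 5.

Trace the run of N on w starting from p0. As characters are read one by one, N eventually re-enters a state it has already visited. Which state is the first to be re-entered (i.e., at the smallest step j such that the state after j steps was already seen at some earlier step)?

State sequence: p0 -0-> p4 -1-> p4 -1-> p4 -0-> p3 -1-> p0 -0-> p4
First repeat at step 2: p4 was already visited.

The earliest repeat is at step j = 2: N is in p4, which it already visited at step i = 1.
Pumping length from the standard proof: p = 5 (the number of states). The repeated state found above gives |xy| = j ≤ 5 and |y| = j − i ≥ 1.

p4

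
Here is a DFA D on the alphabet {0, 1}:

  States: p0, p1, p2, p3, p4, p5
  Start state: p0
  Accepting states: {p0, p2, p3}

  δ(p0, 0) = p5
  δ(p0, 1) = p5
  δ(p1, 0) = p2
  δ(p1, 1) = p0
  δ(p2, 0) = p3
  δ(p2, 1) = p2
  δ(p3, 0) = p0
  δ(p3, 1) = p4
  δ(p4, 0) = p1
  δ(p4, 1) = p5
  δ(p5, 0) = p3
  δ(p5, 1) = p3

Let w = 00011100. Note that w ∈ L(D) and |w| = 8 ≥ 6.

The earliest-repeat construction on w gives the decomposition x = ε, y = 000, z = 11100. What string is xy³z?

xy^3z = ε·000·000·000·11100 = 00000000011100.
Reading y = 000 takes D from p0 back to p0, so after x·y·y·y the machine is still in p0, and z then leads to the accepting state p2. Hence 00000000011100 ∈ L(D).

00000000011100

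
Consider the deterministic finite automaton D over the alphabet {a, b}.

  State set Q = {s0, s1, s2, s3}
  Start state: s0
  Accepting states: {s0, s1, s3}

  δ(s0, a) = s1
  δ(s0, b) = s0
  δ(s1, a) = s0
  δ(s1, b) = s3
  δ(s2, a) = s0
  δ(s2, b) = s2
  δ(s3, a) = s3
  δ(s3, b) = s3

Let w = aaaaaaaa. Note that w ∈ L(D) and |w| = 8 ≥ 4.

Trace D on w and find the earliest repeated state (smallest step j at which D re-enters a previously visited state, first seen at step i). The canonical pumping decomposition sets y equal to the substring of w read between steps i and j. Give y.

aa

Run of D on w = a a a a a a a a:
  step 0: s0  (start)
  step 1: s1  (read a: s0→s1)
  step 2: s0  (read a: s1→s0)   ← first repeat (s0 seen earlier)
  step 3: s1  (read a: s0→s1)
  step 4: s0  (read a: s1→s0)
  step 5: s1  (read a: s0→s1)
  step 6: s0  (read a: s1→s0)
  step 7: s1  (read a: s0→s1)
  step 8: s0  (read a: s1→s0)

So i = 0, j = 2, giving x = w[0:0] = ε, y = w[0:2] = aa, z = w[2:8] = aaaaaa.
Check: |xy| = 2 ≤ 4 and |y| = 2 ≥ 1. Reading y takes D from s0 back to s0, so every xyⁱz is accepted.
Pumping length from the standard proof: p = 4 (the number of states). The repeated state found above gives |xy| = j ≤ 4 and |y| = j − i ≥ 1.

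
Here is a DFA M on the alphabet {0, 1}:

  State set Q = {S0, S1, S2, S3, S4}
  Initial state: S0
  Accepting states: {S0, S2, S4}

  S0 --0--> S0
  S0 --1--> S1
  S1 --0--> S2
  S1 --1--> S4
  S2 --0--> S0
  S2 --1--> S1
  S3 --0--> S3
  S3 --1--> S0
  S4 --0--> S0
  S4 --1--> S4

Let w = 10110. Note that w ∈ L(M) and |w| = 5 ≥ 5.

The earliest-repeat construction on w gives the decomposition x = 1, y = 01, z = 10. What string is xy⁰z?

xy⁰z = xz = 1·10 = 110.
Reading y = 01 takes M from S1 back to S1, so after x the machine is still in S1, and z then leads to the accepting state S0. Hence 110 ∈ L(M).

110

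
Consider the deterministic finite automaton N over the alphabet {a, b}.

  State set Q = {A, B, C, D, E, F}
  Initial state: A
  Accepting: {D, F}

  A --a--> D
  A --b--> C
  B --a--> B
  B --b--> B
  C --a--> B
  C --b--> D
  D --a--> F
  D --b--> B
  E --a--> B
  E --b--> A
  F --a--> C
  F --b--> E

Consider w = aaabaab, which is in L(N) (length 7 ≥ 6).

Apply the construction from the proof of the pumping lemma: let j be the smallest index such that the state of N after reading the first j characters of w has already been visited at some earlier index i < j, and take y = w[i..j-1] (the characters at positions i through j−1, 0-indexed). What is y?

aab

State sequence: A -a-> D -a-> F -a-> C -b-> D -a-> F -a-> C -b-> D
First repeat at step 4: D was already visited.

So i = 1, j = 4, giving x = w[0:1] = a, y = w[1:4] = aab, z = w[4:7] = aab.
Check: |xy| = 4 ≤ 6 and |y| = 3 ≥ 1. Reading y takes N from D back to D, so every xyⁱz is accepted.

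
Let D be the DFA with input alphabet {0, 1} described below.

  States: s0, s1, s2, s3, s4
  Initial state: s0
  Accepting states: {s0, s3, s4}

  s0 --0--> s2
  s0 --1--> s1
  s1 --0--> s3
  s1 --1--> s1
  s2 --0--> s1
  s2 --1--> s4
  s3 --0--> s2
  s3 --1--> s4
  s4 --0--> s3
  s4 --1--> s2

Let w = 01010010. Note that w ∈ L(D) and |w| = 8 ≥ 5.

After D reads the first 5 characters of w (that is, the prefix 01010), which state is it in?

s3

State sequence: s0 -0-> s2 -1-> s4 -0-> s3 -1-> s4 -0-> s3

After reading 5 characters, D is in state s3.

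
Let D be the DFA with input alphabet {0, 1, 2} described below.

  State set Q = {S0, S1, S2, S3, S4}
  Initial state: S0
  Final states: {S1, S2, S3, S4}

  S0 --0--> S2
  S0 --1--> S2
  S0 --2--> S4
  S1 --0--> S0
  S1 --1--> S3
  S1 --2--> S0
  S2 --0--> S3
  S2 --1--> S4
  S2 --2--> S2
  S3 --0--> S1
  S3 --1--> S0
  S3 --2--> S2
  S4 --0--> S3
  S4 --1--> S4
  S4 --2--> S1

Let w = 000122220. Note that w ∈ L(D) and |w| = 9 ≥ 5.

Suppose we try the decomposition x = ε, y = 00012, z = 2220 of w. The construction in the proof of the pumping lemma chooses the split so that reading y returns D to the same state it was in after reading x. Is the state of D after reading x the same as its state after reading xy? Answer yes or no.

State sequence: S0 -0-> S2 -0-> S3 -0-> S1 -1-> S3 -2-> S2

After x (step 0): S0. After xy (step 5): S2.
They differ (S0 ≠ S2), so y is not a cycle from the state after x; this split is not the one the pumping-lemma construction produces, and pumping y need not keep the string in L(D).

no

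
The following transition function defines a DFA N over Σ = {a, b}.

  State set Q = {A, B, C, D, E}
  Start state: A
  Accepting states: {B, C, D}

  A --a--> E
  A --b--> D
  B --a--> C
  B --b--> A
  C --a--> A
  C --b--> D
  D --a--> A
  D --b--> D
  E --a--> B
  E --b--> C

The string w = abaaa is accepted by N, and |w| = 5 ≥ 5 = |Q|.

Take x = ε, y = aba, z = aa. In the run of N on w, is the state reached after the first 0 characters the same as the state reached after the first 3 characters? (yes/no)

yes

Run of N on the first 3 characters of w = a b a:
  step 0: A  (start)
  step 1: E  (read a: A→E)
  step 2: C  (read b: E→C)
  step 3: A  (read a: C→A)

After x (step 0): A. After xy (step 3): A.
They match, so y = aba drives N around a cycle from A back to itself; pumping y any number of times keeps N in A before reading z, and xyⁱz ∈ L(N) for every i ≥ 0.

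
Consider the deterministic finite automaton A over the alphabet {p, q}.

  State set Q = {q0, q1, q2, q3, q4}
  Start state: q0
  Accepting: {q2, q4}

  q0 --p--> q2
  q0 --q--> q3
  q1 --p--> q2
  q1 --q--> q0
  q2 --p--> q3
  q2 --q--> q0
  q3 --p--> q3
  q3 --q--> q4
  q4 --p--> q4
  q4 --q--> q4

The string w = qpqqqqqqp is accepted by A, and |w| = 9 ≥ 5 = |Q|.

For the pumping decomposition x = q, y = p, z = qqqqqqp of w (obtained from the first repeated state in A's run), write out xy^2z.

xy^2z = q·p·p·qqqqqqp = qppqqqqqqp.
Reading y = p takes A from q3 back to q3, so after x·y·y the machine is still in q3, and z then leads to the accepting state q4. Hence qppqqqqqqp ∈ L(A).

qppqqqqqqp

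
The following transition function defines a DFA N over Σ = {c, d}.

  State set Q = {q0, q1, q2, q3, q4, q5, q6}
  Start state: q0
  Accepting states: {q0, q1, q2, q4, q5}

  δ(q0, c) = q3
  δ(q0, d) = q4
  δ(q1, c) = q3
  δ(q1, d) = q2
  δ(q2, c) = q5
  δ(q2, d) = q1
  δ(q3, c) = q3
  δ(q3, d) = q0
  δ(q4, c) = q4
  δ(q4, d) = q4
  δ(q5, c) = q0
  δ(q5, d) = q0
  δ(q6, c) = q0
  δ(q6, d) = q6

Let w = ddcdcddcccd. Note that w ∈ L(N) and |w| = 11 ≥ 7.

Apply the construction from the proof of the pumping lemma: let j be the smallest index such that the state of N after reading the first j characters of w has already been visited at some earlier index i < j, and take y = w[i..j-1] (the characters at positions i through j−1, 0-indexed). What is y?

State sequence: q0 -d-> q4 -d-> q4 -c-> q4 -d-> q4 -c-> q4 -d-> q4 -d-> q4 -c-> q4 -c-> q4 -c-> q4 -d-> q4
First repeat at step 2: q4 was already visited.

So i = 1, j = 2, giving x = w[0:1] = d, y = w[1:2] = d, z = w[2:11] = cdcddcccd.
Check: |xy| = 2 ≤ 7 and |y| = 1 ≥ 1. Reading y takes N from q4 back to q4, so every xyⁱz is accepted.

d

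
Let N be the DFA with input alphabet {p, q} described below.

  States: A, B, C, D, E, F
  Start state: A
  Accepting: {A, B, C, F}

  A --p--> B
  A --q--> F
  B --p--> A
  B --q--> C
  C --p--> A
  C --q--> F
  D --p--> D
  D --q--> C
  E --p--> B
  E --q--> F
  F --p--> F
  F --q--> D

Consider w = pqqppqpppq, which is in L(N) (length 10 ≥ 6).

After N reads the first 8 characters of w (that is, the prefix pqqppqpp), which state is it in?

State sequence: A -p-> B -q-> C -q-> F -p-> F -p-> F -q-> D -p-> D -p-> D

After reading 8 characters, N is in state D.

D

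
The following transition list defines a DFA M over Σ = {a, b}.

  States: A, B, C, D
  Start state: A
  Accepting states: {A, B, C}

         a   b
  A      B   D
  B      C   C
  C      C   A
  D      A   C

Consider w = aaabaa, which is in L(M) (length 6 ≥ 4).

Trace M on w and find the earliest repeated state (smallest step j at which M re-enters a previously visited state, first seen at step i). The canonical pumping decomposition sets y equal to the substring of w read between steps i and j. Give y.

a

Run of M on w = a a a b a a:
  step 0: A  (start)
  step 1: B  (read a: A→B)
  step 2: C  (read a: B→C)
  step 3: C  (read a: C→C)   ← first repeat (C seen earlier)
  step 4: A  (read b: C→A)
  step 5: B  (read a: A→B)
  step 6: C  (read a: B→C)

So i = 2, j = 3, giving x = w[0:2] = aa, y = w[2:3] = a, z = w[3:6] = baa.
Check: |xy| = 3 ≤ 4 and |y| = 1 ≥ 1. Reading y takes M from C back to C, so every xyⁱz is accepted.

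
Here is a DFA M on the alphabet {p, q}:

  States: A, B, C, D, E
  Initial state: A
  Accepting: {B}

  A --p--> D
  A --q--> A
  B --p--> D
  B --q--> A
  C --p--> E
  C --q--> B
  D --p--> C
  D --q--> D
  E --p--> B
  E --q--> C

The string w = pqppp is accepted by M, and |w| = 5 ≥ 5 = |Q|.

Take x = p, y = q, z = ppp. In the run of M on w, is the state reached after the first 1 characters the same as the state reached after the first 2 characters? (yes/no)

State sequence: A -p-> D -q-> D

After x (step 1): D. After xy (step 2): D.
They match, so y = q drives M around a cycle from D back to itself; pumping y any number of times keeps M in D before reading z, and xyⁱz ∈ L(M) for every i ≥ 0.

yes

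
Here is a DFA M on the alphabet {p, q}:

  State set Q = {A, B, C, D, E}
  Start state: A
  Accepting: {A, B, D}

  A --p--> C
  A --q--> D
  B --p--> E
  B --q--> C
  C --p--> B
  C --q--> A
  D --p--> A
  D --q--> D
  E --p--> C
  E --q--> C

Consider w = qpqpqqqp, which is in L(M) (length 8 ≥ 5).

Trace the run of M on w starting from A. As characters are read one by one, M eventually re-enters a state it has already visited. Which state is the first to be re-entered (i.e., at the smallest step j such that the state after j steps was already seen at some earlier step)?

State sequence: A -q-> D -p-> A -q-> D -p-> A -q-> D -q-> D -q-> D -p-> A
First repeat at step 2: A was already visited.

The earliest repeat is at step j = 2: M is in A, which it already visited at step i = 0.
With |Q| = 5, pigeonhole forces a state repeat no later than step 5; the substring read between the first and second visits to that state can be pumped.

A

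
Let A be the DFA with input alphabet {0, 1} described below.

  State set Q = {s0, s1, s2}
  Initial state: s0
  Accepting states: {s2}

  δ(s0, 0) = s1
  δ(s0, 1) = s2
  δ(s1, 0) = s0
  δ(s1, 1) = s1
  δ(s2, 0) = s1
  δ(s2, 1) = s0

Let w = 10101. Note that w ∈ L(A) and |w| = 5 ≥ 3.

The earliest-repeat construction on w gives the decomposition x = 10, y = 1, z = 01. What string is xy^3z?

1011101

xy^3z = 10·1·1·1·01 = 1011101.
Reading y = 1 takes A from s1 back to s1, so after x·y·y·y the machine is still in s1, and z then leads to the accepting state s2. Hence 1011101 ∈ L(A).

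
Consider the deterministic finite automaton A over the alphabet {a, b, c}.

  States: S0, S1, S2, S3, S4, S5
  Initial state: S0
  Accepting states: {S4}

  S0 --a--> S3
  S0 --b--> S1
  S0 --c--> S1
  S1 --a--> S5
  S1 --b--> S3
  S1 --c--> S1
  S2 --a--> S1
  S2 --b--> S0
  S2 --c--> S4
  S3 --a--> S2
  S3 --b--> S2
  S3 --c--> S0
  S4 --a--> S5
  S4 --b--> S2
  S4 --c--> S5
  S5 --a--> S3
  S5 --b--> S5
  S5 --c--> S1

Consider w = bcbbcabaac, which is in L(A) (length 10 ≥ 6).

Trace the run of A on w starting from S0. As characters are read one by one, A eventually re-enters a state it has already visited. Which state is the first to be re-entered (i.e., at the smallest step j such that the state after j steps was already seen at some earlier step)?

Run of A on w = b c b b c a b a a c:
  step 0: S0  (start)
  step 1: S1  (read b: S0→S1)
  step 2: S1  (read c: S1→S1)   ← first repeat (S1 seen earlier)
  step 3: S3  (read b: S1→S3)
  step 4: S2  (read b: S3→S2)
  step 5: S4  (read c: S2→S4)
  step 6: S5  (read a: S4→S5)
  step 7: S5  (read b: S5→S5)
  step 8: S3  (read a: S5→S3)
  step 9: S2  (read a: S3→S2)
  step 10: S4  (read c: S2→S4)

The earliest repeat is at step j = 2: A is in S1, which it already visited at step i = 1.
The DFA has 6 states, so the proof of the pumping lemma guarantees a repeated state among the first 6+1 visited; the segment between the two visits is the pumpable y.

S1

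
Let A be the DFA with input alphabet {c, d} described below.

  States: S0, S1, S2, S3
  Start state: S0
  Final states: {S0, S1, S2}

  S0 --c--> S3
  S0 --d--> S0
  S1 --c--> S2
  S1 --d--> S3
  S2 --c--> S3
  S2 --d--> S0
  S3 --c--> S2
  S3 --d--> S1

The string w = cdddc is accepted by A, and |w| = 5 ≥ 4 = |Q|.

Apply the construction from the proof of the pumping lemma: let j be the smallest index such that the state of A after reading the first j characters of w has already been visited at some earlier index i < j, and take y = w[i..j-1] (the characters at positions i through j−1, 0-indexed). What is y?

dd

State sequence: S0 -c-> S3 -d-> S1 -d-> S3 -d-> S1 -c-> S2
First repeat at step 3: S3 was already visited.

So i = 1, j = 3, giving x = w[0:1] = c, y = w[1:3] = dd, z = w[3:5] = dc.
Check: |xy| = 3 ≤ 4 and |y| = 2 ≥ 1. Reading y takes A from S3 back to S3, so every xyⁱz is accepted.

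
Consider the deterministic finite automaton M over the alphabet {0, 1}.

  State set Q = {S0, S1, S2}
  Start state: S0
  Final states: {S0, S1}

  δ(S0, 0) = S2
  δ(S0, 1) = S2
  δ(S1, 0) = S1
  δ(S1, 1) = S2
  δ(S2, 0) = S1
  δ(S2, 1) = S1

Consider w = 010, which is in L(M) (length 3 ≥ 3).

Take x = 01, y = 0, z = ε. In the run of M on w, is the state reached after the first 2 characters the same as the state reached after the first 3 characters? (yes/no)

yes

State sequence: S0 -0-> S2 -1-> S1 -0-> S1

After x (step 2): S1. After xy (step 3): S1.
They match, so y = 0 drives M around a cycle from S1 back to itself; pumping y any number of times keeps M in S1 before reading z, and xyⁱz ∈ L(M) for every i ≥ 0.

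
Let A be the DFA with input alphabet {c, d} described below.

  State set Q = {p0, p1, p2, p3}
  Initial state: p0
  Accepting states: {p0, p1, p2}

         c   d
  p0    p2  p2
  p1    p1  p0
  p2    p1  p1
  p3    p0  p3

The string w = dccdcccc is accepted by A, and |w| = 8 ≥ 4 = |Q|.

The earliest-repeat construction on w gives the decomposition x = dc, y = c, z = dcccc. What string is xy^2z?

dcccdcccc

xy^2z = dc·c·c·dcccc = dcccdcccc.
Reading y = c takes A from p1 back to p1, so after x·y·y the machine is still in p1, and z then leads to the accepting state p1. Hence dcccdcccc ∈ L(A).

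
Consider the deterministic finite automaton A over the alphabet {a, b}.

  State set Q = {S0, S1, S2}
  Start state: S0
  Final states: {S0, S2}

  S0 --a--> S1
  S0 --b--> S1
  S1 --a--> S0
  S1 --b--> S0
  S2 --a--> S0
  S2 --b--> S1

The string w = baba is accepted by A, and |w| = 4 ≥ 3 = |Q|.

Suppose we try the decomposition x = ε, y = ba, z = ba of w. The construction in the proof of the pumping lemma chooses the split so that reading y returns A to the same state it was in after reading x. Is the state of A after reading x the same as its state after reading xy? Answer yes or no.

yes

Run of A on the first 2 characters of w = b a:
  step 0: S0  (start)
  step 1: S1  (read b: S0→S1)
  step 2: S0  (read a: S1→S0)

After x (step 0): S0. After xy (step 2): S0.
They match, so y = ba drives A around a cycle from S0 back to itself; pumping y any number of times keeps A in S0 before reading z, and xyⁱz ∈ L(A) for every i ≥ 0.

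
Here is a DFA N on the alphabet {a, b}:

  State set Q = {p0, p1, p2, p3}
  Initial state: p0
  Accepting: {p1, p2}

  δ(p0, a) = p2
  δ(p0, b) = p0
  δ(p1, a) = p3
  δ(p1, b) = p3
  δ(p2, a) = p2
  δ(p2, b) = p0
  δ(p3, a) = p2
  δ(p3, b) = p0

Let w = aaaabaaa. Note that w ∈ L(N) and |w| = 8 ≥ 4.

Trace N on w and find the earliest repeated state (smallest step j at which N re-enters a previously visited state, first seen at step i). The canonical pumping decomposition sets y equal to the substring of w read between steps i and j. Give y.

a

Run of N on w = a a a a b a a a:
  step 0: p0  (start)
  step 1: p2  (read a: p0→p2)
  step 2: p2  (read a: p2→p2)   ← first repeat (p2 seen earlier)
  step 3: p2  (read a: p2→p2)
  step 4: p2  (read a: p2→p2)
  step 5: p0  (read b: p2→p0)
  step 6: p2  (read a: p0→p2)
  step 7: p2  (read a: p2→p2)
  step 8: p2  (read a: p2→p2)

So i = 1, j = 2, giving x = w[0:1] = a, y = w[1:2] = a, z = w[2:8] = aabaaa.
Check: |xy| = 2 ≤ 4 and |y| = 1 ≥ 1. Reading y takes N from p2 back to p2, so every xyⁱz is accepted.
Pumping length from the standard proof: p = 4 (the number of states). The repeated state found above gives |xy| = j ≤ 4 and |y| = j − i ≥ 1.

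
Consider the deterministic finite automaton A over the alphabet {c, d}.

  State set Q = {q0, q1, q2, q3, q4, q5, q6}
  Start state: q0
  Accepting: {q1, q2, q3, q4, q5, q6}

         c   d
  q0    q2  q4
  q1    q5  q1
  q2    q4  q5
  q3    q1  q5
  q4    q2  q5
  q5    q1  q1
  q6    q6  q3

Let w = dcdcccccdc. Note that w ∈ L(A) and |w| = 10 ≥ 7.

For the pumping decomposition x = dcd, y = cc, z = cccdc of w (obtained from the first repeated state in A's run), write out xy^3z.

dcdcccccccccdc

xy^3z = dcd·cc·cc·cc·cccdc = dcdcccccccccdc.
Reading y = cc takes A from q5 back to q5, so after x·y·y·y the machine is still in q5, and z then leads to the accepting state q5. Hence dcdcccccccccdc ∈ L(A).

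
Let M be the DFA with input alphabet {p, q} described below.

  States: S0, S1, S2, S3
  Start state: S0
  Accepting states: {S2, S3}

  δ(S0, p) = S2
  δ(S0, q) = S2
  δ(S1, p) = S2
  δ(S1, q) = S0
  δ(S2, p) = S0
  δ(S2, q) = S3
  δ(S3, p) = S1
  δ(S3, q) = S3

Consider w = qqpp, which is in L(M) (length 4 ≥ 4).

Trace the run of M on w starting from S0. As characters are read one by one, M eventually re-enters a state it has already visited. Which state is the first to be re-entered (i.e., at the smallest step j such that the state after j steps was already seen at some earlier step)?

S2

Run of M on w = q q p p:
  step 0: S0  (start)
  step 1: S2  (read q: S0→S2)
  step 2: S3  (read q: S2→S3)
  step 3: S1  (read p: S3→S1)
  step 4: S2  (read p: S1→S2)   ← first repeat (S2 seen earlier)

The earliest repeat is at step j = 4: M is in S2, which it already visited at step i = 1.
With |Q| = 4, pigeonhole forces a state repeat no later than step 4; the substring read between the first and second visits to that state can be pumped.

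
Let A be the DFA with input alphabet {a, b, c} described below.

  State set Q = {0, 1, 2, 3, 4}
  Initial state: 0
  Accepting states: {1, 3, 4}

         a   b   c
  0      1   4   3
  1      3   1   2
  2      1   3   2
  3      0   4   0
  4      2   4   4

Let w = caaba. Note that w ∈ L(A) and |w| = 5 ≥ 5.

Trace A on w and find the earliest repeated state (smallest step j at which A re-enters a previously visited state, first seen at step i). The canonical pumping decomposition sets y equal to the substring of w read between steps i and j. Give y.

Run of A on w = c a a b a:
  step 0: 0  (start)
  step 1: 3  (read c: 0→3)
  step 2: 0  (read a: 3→0)   ← first repeat (0 seen earlier)
  step 3: 1  (read a: 0→1)
  step 4: 1  (read b: 1→1)
  step 5: 3  (read a: 1→3)

So i = 0, j = 2, giving x = w[0:0] = ε, y = w[0:2] = ca, z = w[2:5] = aba.
Check: |xy| = 2 ≤ 5 and |y| = 2 ≥ 1. Reading y takes A from 0 back to 0, so every xyⁱz is accepted.
Since A has 5 states, any run of length ≥ 5 visits 5+1 states, so by pigeonhole some state repeats within the first 5 steps — that repeat gives the pumpable loop.

ca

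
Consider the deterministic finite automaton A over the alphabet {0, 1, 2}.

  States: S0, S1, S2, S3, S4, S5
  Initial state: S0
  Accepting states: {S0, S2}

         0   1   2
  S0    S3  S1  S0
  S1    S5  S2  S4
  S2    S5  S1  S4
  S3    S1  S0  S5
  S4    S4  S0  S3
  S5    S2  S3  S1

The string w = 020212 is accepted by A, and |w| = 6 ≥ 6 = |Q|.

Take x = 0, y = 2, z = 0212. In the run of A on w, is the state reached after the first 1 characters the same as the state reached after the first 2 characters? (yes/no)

State sequence: S0 -0-> S3 -2-> S5

After x (step 1): S3. After xy (step 2): S5.
They differ (S3 ≠ S5), so y is not a cycle from the state after x; this split is not the one the pumping-lemma construction produces, and pumping y need not keep the string in L(A).

no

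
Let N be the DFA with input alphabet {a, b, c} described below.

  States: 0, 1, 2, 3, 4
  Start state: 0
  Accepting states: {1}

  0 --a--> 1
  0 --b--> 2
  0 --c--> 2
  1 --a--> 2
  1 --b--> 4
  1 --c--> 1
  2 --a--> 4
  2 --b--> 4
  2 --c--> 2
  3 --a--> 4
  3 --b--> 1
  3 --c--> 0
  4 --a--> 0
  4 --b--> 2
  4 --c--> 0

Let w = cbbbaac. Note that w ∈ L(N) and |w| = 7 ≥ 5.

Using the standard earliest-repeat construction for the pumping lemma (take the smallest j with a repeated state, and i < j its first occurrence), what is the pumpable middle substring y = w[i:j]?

bb

Run of N on w = c b b b a a c:
  step 0: 0  (start)
  step 1: 2  (read c: 0→2)
  step 2: 4  (read b: 2→4)
  step 3: 2  (read b: 4→2)   ← first repeat (2 seen earlier)
  step 4: 4  (read b: 2→4)
  step 5: 0  (read a: 4→0)
  step 6: 1  (read a: 0→1)
  step 7: 1  (read c: 1→1)

So i = 1, j = 3, giving x = w[0:1] = c, y = w[1:3] = bb, z = w[3:7] = baac.
Check: |xy| = 3 ≤ 5 and |y| = 2 ≥ 1. Reading y takes N from 2 back to 2, so every xyⁱz is accepted.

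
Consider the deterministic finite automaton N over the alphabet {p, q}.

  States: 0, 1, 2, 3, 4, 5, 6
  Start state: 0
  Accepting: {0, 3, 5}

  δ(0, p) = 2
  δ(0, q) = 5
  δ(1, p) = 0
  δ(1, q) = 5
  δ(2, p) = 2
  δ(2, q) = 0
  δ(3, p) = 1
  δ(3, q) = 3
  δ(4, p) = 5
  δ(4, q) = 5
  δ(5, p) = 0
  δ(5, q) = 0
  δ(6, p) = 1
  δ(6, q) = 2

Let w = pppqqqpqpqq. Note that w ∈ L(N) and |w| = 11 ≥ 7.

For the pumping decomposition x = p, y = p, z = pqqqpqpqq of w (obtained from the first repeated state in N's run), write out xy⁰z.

xy⁰z = xz = p·pqqqpqpqq = ppqqqpqpqq.
Reading y = p takes N from 2 back to 2, so after x the machine is still in 2, and z then leads to the accepting state 5. Hence ppqqqpqpqq ∈ L(N).

ppqqqpqpqq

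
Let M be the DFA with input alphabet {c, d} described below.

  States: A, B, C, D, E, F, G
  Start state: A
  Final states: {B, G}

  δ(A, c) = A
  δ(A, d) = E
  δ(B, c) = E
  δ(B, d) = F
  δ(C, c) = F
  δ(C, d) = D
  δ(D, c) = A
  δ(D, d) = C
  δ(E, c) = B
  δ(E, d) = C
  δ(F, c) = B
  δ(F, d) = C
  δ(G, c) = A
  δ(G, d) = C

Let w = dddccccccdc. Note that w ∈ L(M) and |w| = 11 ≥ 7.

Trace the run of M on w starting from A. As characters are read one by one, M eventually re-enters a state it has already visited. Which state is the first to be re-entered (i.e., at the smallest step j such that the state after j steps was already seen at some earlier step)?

A

State sequence: A -d-> E -d-> C -d-> D -c-> A -c-> A -c-> A -c-> A -c-> A -c-> A -d-> E -c-> B
First repeat at step 4: A was already visited.

The earliest repeat is at step j = 4: M is in A, which it already visited at step i = 0.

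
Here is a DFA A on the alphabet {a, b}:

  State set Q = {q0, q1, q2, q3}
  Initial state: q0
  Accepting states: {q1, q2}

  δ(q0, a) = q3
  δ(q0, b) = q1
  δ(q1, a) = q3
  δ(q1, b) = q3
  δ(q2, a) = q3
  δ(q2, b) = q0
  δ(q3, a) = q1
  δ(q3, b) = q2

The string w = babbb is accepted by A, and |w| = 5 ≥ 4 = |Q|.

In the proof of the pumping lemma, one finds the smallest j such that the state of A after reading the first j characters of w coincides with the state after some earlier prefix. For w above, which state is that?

Run of A on w = b a b b b:
  step 0: q0  (start)
  step 1: q1  (read b: q0→q1)
  step 2: q3  (read a: q1→q3)
  step 3: q2  (read b: q3→q2)
  step 4: q0  (read b: q2→q0)   ← first repeat (q0 seen earlier)
  step 5: q1  (read b: q0→q1)

The earliest repeat is at step j = 4: A is in q0, which it already visited at step i = 0.
Pumping length from the standard proof: p = 4 (the number of states). The repeated state found above gives |xy| = j ≤ 4 and |y| = j − i ≥ 1.

q0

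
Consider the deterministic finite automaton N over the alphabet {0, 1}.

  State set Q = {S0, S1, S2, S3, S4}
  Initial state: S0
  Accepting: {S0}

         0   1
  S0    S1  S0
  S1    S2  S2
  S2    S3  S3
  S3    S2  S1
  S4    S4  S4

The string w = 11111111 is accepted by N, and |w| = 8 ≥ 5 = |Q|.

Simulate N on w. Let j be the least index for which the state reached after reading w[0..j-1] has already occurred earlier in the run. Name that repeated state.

Run of N on w = 1 1 1 1 1 1 1 1:
  step 0: S0  (start)
  step 1: S0  (read 1: S0→S0)   ← first repeat (S0 seen earlier)
  step 2: S0  (read 1: S0→S0)
  step 3: S0  (read 1: S0→S0)
  step 4: S0  (read 1: S0→S0)
  step 5: S0  (read 1: S0→S0)
  step 6: S0  (read 1: S0→S0)
  step 7: S0  (read 1: S0→S0)
  step 8: S0  (read 1: S0→S0)

The earliest repeat is at step j = 1: N is in S0, which it already visited at step i = 0.

S0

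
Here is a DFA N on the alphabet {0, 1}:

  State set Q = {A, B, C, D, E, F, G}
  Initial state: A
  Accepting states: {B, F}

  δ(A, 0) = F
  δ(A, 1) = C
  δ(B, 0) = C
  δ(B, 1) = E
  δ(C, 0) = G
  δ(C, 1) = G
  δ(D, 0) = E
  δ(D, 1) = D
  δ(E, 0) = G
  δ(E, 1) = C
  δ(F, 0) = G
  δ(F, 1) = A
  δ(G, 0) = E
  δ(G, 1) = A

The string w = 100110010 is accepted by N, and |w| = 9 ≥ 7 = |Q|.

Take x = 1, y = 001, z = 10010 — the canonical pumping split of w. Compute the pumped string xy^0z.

110010

xy⁰z = xz = 1·10010 = 110010.
Reading y = 001 takes N from C back to C, so after x the machine is still in C, and z then leads to the accepting state F. Hence 110010 ∈ L(N).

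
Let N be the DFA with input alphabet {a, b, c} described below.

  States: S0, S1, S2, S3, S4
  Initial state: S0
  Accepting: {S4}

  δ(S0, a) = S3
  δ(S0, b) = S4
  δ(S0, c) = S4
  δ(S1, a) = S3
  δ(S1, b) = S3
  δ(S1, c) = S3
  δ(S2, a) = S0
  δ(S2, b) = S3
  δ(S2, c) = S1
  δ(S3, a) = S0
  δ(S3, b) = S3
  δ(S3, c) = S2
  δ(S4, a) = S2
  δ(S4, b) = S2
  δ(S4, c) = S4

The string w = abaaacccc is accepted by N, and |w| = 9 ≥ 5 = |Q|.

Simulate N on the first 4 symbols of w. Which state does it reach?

S3

Run of N on the first 4 characters of w = a b a a:
  step 0: S0  (start)
  step 1: S3  (read a: S0→S3)
  step 2: S3  (read b: S3→S3)
  step 3: S0  (read a: S3→S0)
  step 4: S3  (read a: S0→S3)

After reading 4 characters, N is in state S3.
(This kind of state-tracing is the core of the pumping-lemma construction: with 5 states, pigeonhole forces a repeat within the first 5 steps.)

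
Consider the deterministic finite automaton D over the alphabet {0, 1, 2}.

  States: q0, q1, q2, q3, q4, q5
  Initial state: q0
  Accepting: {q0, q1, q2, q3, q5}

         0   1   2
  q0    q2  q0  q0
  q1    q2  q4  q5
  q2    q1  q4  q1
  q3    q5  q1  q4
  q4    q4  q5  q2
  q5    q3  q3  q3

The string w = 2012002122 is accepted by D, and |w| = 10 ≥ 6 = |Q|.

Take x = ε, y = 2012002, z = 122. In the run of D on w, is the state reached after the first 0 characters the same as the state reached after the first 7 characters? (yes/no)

no

State sequence: q0 -2-> q0 -0-> q2 -1-> q4 -2-> q2 -0-> q1 -0-> q2 -2-> q1

After x (step 0): q0. After xy (step 7): q1.
They differ (q0 ≠ q1), so y is not a cycle from the state after x; this split is not the one the pumping-lemma construction produces, and pumping y need not keep the string in L(D).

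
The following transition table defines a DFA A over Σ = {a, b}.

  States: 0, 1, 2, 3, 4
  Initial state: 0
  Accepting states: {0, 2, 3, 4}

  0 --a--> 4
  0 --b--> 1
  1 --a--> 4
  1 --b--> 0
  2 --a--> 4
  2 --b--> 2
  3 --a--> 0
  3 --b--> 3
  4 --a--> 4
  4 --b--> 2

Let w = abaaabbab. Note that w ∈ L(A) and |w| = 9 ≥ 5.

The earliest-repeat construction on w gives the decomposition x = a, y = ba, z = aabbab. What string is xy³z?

abababaaabbab

xy^3z = a·ba·ba·ba·aabbab = abababaaabbab.
Reading y = ba takes A from 4 back to 4, so after x·y·y·y the machine is still in 4, and z then leads to the accepting state 2. Hence abababaaabbab ∈ L(A).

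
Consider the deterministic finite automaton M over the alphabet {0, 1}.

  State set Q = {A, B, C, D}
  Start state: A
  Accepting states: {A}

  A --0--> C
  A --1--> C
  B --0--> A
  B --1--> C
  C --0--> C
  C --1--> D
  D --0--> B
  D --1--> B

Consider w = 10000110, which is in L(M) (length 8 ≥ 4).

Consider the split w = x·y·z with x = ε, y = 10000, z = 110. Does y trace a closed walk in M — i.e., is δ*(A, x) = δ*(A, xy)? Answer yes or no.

no

Run of M on the first 5 characters of w = 1 0 0 0 0:
  step 0: A  (start)
  step 1: C  (read 1: A→C)
  step 2: C  (read 0: C→C)
  step 3: C  (read 0: C→C)
  step 4: C  (read 0: C→C)
  step 5: C  (read 0: C→C)

After x (step 0): A. After xy (step 5): C.
They differ (A ≠ C), so y is not a cycle from the state after x; this split is not the one the pumping-lemma construction produces, and pumping y need not keep the string in L(M).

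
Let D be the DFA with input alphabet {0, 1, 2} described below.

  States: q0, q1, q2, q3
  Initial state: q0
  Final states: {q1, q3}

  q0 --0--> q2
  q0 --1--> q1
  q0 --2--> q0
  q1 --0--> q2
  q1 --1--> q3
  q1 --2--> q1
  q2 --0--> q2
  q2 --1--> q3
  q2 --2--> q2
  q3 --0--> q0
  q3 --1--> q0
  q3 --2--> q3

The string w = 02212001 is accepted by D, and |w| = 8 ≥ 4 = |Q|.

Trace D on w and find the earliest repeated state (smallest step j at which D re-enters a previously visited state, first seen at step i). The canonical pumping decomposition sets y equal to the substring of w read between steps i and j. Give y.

Run of D on w = 0 2 2 1 2 0 0 1:
  step 0: q0  (start)
  step 1: q2  (read 0: q0→q2)
  step 2: q2  (read 2: q2→q2)   ← first repeat (q2 seen earlier)
  step 3: q2  (read 2: q2→q2)
  step 4: q3  (read 1: q2→q3)
  step 5: q3  (read 2: q3→q3)
  step 6: q0  (read 0: q3→q0)
  step 7: q2  (read 0: q0→q2)
  step 8: q3  (read 1: q2→q3)

So i = 1, j = 2, giving x = w[0:1] = 0, y = w[1:2] = 2, z = w[2:8] = 212001.
Check: |xy| = 2 ≤ 4 and |y| = 1 ≥ 1. Reading y takes D from q2 back to q2, so every xyⁱz is accepted.
The DFA has 4 states, so the proof of the pumping lemma guarantees a repeated state among the first 4+1 visited; the segment between the two visits is the pumpable y.

2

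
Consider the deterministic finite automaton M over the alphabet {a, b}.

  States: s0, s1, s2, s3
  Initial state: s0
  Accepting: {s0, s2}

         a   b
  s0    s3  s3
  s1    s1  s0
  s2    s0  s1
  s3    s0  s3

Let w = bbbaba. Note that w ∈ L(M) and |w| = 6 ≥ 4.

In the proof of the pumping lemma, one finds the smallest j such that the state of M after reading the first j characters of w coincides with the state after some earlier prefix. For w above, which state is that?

s3

Run of M on w = b b b a b a:
  step 0: s0  (start)
  step 1: s3  (read b: s0→s3)
  step 2: s3  (read b: s3→s3)   ← first repeat (s3 seen earlier)
  step 3: s3  (read b: s3→s3)
  step 4: s0  (read a: s3→s0)
  step 5: s3  (read b: s0→s3)
  step 6: s0  (read a: s3→s0)

The earliest repeat is at step j = 2: M is in s3, which it already visited at step i = 1.
The DFA has 4 states, so the proof of the pumping lemma guarantees a repeated state among the first 4+1 visited; the segment between the two visits is the pumpable y.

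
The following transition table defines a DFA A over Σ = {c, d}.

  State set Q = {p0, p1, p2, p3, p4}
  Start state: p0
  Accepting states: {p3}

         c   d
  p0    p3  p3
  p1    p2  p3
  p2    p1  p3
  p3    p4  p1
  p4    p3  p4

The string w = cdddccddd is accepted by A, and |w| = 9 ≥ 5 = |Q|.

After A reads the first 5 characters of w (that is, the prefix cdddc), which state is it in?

State sequence: p0 -c-> p3 -d-> p1 -d-> p3 -d-> p1 -c-> p2

After reading 5 characters, A is in state p2.

p2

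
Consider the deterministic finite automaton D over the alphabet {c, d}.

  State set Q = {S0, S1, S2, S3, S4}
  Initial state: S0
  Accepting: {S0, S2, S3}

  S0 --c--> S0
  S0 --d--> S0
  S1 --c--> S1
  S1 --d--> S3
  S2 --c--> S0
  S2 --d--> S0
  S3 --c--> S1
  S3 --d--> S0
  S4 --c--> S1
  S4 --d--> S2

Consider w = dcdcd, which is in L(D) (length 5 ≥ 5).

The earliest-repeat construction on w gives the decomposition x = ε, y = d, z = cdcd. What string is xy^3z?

dddcdcd

xy^3z = ε·d·d·d·cdcd = dddcdcd.
Reading y = d takes D from S0 back to S0, so after x·y·y·y the machine is still in S0, and z then leads to the accepting state S0. Hence dddcdcd ∈ L(D).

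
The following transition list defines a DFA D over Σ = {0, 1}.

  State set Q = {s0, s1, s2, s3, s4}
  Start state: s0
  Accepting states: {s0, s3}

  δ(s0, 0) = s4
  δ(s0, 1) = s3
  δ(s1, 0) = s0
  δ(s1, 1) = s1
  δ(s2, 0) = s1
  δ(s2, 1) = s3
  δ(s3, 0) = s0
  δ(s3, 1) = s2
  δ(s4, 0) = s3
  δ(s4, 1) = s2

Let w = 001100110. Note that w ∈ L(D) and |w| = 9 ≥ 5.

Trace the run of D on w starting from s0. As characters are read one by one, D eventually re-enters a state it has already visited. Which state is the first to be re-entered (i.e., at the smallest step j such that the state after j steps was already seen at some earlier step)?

s3

State sequence: s0 -0-> s4 -0-> s3 -1-> s2 -1-> s3 -0-> s0 -0-> s4 -1-> s2 -1-> s3 -0-> s0
First repeat at step 4: s3 was already visited.

The earliest repeat is at step j = 4: D is in s3, which it already visited at step i = 2.
The DFA has 5 states, so the proof of the pumping lemma guarantees a repeated state among the first 5+1 visited; the segment between the two visits is the pumpable y.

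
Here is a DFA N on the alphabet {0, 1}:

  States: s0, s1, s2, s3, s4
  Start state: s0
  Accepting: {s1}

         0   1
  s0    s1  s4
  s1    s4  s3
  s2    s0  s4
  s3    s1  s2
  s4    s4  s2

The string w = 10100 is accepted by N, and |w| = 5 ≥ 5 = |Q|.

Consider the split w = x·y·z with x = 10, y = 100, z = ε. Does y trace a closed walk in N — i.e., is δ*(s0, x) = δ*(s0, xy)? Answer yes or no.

Run of N on the first 5 characters of w = 1 0 1 0 0:
  step 0: s0  (start)
  step 1: s4  (read 1: s0→s4)
  step 2: s4  (read 0: s4→s4)
  step 3: s2  (read 1: s4→s2)
  step 4: s0  (read 0: s2→s0)
  step 5: s1  (read 0: s0→s1)

After x (step 2): s4. After xy (step 5): s1.
They differ (s4 ≠ s1), so y is not a cycle from the state after x; this split is not the one the pumping-lemma construction produces, and pumping y need not keep the string in L(N).

no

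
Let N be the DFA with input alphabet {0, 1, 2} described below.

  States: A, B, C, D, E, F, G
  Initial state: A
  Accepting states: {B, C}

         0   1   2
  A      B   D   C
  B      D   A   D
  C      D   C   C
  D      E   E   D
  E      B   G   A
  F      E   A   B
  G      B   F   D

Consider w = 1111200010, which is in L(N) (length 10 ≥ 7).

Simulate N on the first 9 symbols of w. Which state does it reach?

State sequence: A -1-> D -1-> E -1-> G -1-> F -2-> B -0-> D -0-> E -0-> B -1-> A

After reading 9 characters, N is in state A.

A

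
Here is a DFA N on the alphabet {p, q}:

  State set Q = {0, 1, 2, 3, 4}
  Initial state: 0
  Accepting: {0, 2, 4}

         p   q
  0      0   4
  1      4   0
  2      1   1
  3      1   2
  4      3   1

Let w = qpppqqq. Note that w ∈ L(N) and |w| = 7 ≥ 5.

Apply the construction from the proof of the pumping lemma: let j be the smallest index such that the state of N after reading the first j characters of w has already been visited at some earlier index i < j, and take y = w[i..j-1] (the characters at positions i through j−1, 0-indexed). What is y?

Run of N on w = q p p p q q q:
  step 0: 0  (start)
  step 1: 4  (read q: 0→4)
  step 2: 3  (read p: 4→3)
  step 3: 1  (read p: 3→1)
  step 4: 4  (read p: 1→4)   ← first repeat (4 seen earlier)
  step 5: 1  (read q: 4→1)
  step 6: 0  (read q: 1→0)
  step 7: 4  (read q: 0→4)

So i = 1, j = 4, giving x = w[0:1] = q, y = w[1:4] = ppp, z = w[4:7] = qqq.
Check: |xy| = 4 ≤ 5 and |y| = 3 ≥ 1. Reading y takes N from 4 back to 4, so every xyⁱz is accepted.

ppp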